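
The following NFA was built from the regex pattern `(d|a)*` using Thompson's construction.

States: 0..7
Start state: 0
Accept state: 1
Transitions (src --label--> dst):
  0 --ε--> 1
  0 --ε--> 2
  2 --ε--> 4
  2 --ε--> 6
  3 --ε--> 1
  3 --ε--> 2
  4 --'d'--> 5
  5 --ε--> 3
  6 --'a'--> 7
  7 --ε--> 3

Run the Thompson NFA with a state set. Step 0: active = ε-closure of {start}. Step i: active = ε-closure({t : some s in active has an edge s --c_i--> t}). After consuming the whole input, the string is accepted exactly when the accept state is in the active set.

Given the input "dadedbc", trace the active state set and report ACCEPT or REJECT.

Answer: REJECT

Steps:
S₀ = ε-closure({0}) = {0,1,2,4,6}
'd' @ 1: {1,2,3,4,5,6}  [accepting]
'a' @ 2: {1,2,3,4,6,7}  [accepting]
'd' @ 3: {1,2,3,4,5,6}  [accepting]
'e' @ 4: {}  — state set empty
rest 'dbc' ignored (set empty)
after full input: {}  (accept=1 not in)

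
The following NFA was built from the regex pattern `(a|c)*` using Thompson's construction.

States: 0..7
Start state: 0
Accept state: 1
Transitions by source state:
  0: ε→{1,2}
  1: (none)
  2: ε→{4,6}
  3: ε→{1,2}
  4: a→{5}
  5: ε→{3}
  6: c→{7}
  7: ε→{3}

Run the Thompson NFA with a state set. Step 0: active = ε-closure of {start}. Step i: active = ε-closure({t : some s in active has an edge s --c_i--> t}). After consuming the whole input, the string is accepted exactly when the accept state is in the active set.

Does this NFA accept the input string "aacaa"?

Answer: ACCEPT

Derivation:
S₀ = ε-closure({0}) = {0,1,2,4,6}
'a' @ 1: {1,2,3,4,5,6}  ✓accept
'a' @ 2: {1,2,3,4,5,6}  ✓accept
'c' @ 3: {1,2,3,4,6,7}  ✓accept
'a' @ 4: {1,2,3,4,5,6}  ✓accept
'a' @ 5: {1,2,3,4,5,6}  ✓accept
final: {1,2,3,4,5,6}; accept 1 in set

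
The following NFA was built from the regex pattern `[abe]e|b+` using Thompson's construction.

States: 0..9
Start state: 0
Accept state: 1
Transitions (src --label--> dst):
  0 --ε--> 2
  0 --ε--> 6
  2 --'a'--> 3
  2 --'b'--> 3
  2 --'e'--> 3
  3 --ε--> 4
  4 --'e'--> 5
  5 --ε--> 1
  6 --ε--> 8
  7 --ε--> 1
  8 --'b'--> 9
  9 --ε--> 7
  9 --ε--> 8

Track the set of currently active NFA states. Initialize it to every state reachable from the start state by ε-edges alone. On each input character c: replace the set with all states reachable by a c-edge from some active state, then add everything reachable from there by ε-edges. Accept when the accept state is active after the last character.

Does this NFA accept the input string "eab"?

S₀ = ε-closure({0}) = {0,2,6,8}
'e' @ 1: {3,4}
'a' @ 2: {}  — state set empty
rest 'b' ignored (set empty)
end set {} — state 1 not in

Answer: REJECT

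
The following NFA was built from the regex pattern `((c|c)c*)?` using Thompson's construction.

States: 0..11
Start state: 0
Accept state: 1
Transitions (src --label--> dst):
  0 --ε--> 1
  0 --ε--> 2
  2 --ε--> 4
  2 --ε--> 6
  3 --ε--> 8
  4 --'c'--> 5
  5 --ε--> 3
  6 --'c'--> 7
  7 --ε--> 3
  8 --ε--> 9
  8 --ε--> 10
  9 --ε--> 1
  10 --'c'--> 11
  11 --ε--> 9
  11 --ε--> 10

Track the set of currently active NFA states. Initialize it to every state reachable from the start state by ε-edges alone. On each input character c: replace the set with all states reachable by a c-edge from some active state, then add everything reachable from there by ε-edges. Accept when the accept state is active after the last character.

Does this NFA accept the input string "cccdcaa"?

Answer: REJECT

Derivation:
initial (ε-close {0}): {0,1,2,4,6}
'c' @ 1: {1,3,5,7,8,9,10}  ✓accept
'c' @ 2: {1,9,10,11}  ✓accept
'c' @ 3: {1,9,10,11}  ✓accept
'd' @ 4: {}  — no active states
rest 'caa' ignored (set empty)
end set {} — state 1 not in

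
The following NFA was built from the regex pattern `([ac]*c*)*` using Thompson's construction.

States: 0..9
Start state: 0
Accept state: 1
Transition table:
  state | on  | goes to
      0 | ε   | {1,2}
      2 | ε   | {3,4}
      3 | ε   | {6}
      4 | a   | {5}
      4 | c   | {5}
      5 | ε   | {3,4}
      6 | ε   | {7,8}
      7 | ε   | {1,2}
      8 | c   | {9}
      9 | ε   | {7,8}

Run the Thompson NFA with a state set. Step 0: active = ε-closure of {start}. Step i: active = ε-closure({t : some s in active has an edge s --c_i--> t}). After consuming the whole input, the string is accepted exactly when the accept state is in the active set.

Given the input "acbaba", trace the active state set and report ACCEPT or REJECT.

S₀ = ε-closure({0}) = {0,1,2,3,4,6,7,8}
'a' @ 1: {1,2,3,4,5,6,7,8}  ✓accept
'c' @ 2: {1,2,3,4,5,6,7,8,9}  ✓accept
'b' @ 3: {}  — state set empty
rest 'aba' ignored (set empty)
final: {}; accept 1 not in set

Answer: REJECT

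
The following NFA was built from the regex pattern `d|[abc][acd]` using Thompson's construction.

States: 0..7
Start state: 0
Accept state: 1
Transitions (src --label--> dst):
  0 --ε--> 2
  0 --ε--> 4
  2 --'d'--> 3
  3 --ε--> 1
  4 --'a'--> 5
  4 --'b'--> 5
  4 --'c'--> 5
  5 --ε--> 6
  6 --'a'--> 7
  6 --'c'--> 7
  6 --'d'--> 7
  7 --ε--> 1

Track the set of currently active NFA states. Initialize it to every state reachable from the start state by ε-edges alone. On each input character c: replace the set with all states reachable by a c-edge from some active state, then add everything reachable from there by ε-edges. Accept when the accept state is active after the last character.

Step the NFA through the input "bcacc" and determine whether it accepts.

Answer: REJECT

Trace:
start: ε-closure({0}) = {0,2,4}
'b' @ 1: {5,6}
'c' @ 2: {1,7}  ✓accept
'a' @ 3: {}  — dead — no transitions
rest 'cc' ignored (set empty)
after full input: {}  (accept=1 not in)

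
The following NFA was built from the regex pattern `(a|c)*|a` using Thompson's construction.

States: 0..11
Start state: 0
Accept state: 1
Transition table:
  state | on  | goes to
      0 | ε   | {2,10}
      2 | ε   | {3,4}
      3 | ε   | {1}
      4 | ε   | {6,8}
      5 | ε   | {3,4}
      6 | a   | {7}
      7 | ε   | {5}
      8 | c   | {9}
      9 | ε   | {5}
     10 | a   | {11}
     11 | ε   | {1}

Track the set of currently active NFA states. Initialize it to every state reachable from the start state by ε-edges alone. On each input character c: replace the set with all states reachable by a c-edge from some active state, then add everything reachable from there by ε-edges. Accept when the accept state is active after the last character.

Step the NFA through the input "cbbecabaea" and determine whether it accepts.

Answer: REJECT

Steps:
start: ε-closure({0}) = {0,1,2,3,4,6,8,10}
'c' @ 1: {1,3,4,5,6,8,9}  (accept∈set)
'b' @ 2: {}  — state set empty
rest 'becabaea' ignored (set empty)
final: {}; accept 1 not in set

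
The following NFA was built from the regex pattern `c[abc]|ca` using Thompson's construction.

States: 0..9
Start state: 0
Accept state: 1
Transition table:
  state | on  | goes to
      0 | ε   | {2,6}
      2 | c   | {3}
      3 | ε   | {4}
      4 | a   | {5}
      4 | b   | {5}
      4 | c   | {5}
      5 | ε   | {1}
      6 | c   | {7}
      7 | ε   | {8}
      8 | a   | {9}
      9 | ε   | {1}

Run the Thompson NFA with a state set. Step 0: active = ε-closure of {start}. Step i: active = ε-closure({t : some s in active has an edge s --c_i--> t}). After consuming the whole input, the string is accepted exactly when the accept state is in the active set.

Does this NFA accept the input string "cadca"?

Answer: REJECT

Trace:
initial (ε-close {0}): {0,2,6}
'c' @ 1: {3,4,7,8}
'a' @ 2: {1,5,9}  [accepting]
'd' @ 3: {}  — state set empty
rest 'ca' ignored (set empty)
end set {} — state 1 not in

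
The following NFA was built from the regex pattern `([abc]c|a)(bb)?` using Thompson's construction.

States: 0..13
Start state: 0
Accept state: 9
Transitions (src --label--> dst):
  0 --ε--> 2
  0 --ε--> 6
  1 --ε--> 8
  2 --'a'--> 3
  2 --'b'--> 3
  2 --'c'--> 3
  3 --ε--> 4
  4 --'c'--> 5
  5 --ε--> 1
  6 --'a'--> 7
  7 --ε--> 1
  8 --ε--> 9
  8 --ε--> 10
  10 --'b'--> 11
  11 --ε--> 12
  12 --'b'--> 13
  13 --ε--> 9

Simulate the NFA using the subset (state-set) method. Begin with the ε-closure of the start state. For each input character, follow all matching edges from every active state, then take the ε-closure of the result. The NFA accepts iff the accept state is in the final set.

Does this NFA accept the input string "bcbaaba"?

Answer: REJECT

Steps:
S₀ = ε-closure({0}) = {0,2,6}
'b' @ 1: {3,4}
'c' @ 2: {1,5,8,9,10}  (accept∈set)
'b' @ 3: {11,12}
'a' @ 4: {}  — no active states
rest 'aba' ignored (set empty)
after full input: {}  (accept=9 not in)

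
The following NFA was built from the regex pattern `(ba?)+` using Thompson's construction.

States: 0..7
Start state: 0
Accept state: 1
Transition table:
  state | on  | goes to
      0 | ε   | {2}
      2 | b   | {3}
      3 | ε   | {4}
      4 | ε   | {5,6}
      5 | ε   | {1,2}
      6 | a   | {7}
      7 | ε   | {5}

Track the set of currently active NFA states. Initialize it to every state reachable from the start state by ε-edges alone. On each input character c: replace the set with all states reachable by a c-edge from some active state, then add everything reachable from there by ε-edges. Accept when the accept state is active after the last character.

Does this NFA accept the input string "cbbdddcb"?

S₀ = ε-closure({0}) = {0,2}
'c' @ 1: {}  — no active states
rest 'bbdddcb' ignored (set empty)
final: {}; accept 1 not in set

Answer: REJECT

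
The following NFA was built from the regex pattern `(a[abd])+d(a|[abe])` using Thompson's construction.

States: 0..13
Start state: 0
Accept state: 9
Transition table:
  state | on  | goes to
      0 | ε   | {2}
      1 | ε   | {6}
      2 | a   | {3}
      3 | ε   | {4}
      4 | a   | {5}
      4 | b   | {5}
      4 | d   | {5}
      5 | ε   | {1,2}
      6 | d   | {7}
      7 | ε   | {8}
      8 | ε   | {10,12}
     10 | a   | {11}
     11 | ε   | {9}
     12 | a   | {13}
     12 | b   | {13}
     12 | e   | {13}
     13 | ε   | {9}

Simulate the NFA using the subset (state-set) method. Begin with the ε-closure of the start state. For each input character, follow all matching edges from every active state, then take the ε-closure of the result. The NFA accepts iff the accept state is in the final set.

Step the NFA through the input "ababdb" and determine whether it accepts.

S₀ = ε-closure({0}) = {0,2}
'a' @ 1: {3,4}
'b' @ 2: {1,2,5,6}
'a' @ 3: {3,4}
'b' @ 4: {1,2,5,6}
'd' @ 5: {7,8,10,12}
'b' @ 6: {9,13}  (accept∈set)
end set {9,13} — state 9 in

Answer: ACCEPT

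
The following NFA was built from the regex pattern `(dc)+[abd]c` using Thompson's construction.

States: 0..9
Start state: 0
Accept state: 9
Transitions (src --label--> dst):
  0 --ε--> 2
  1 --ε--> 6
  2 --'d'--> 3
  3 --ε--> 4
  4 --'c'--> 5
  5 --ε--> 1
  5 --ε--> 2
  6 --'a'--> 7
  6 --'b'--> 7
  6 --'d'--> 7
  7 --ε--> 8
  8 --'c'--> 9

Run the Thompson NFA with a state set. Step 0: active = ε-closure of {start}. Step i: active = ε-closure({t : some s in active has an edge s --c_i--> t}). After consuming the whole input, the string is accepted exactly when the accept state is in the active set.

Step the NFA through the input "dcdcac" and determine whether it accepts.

Answer: ACCEPT

Steps:
S₀ = ε-closure({0}) = {0,2}
'd' @ 1: {3,4}
'c' @ 2: {1,2,5,6}
'd' @ 3: {3,4,7,8}
'c' @ 4: {1,2,5,6,9}  [accepting]
'a' @ 5: {7,8}
'c' @ 6: {9}  [accepting]
after full input: {9}  (accept=9 in)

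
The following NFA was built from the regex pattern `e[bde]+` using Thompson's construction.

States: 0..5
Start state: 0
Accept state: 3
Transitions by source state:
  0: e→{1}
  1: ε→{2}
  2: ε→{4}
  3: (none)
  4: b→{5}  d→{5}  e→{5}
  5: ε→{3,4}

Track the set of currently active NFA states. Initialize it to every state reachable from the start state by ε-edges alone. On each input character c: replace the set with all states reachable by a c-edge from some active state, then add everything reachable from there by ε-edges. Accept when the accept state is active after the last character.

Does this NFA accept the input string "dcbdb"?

S₀ = ε-closure({0}) = {0}
'd' @ 1: {}  — state set empty
rest 'cbdb' ignored (set empty)
final: {}; accept 3 not in set

Answer: REJECT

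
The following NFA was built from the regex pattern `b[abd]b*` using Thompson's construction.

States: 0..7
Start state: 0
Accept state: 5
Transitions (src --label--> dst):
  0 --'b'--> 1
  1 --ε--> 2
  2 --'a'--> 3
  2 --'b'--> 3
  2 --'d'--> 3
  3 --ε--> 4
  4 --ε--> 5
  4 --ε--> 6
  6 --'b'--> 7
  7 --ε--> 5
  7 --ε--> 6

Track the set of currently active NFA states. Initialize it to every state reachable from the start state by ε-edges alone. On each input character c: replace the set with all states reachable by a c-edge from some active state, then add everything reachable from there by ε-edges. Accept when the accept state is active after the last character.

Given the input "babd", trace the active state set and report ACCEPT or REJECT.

Answer: REJECT

Trace:
initial (ε-close {0}): {0}
'b' @ 1: {1,2}
'a' @ 2: {3,4,5,6}  [accepting]
'b' @ 3: {5,6,7}  [accepting]
'd' @ 4: {}  — dead — no transitions
final: {}; accept 5 not in set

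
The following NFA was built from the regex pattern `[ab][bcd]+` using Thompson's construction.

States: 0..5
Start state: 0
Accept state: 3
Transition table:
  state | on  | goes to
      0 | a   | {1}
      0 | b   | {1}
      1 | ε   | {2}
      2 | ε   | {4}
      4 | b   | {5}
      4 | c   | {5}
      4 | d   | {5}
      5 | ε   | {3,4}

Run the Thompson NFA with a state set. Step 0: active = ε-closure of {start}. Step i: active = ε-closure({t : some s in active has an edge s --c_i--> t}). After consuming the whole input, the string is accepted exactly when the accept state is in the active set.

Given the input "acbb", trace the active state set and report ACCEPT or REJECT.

Answer: ACCEPT

Trace:
start: ε-closure({0}) = {0}
'a' @ 1: {1,2,4}
'c' @ 2: {3,4,5}  ✓accept
'b' @ 3: {3,4,5}  ✓accept
'b' @ 4: {3,4,5}  ✓accept
final: {3,4,5}; accept 3 in set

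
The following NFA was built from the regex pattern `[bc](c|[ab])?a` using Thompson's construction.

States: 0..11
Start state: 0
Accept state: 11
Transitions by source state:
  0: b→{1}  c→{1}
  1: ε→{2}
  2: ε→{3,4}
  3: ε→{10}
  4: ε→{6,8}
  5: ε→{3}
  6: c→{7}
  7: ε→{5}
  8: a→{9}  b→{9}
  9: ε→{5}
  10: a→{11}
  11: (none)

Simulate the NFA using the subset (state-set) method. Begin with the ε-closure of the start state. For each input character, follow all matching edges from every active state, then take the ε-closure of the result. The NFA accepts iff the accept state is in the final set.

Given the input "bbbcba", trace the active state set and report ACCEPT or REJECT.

Answer: REJECT

Trace:
S₀ = ε-closure({0}) = {0}
'b' @ 1: {1,2,3,4,6,8,10}
'b' @ 2: {3,5,9,10}
'b' @ 3: {}  — dead — no transitions
rest 'cba' ignored (set empty)
end set {} — state 11 not in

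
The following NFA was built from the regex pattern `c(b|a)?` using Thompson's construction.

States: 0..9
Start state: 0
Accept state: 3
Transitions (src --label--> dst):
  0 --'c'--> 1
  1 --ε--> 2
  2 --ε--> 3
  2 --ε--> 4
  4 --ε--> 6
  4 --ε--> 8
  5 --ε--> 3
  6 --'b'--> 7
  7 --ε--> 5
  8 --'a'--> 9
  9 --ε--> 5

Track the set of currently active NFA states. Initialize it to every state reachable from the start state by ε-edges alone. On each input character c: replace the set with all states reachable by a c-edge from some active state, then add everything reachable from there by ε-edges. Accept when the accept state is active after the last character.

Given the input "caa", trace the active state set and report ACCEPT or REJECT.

Answer: REJECT

Steps:
S₀ = ε-closure({0}) = {0}
'c' @ 1: {1,2,3,4,6,8}  ✓accept
'a' @ 2: {3,5,9}  ✓accept
'a' @ 3: {}  — state set empty
final: {}; accept 3 not in set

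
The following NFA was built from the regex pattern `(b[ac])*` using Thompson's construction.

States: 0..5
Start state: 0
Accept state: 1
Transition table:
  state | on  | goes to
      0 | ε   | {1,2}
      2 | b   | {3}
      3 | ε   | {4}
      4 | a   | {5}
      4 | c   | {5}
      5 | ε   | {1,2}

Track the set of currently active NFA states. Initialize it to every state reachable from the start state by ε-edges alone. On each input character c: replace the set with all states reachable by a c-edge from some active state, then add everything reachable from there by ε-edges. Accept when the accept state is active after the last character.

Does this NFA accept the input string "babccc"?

S₀ = ε-closure({0}) = {0,1,2}
'b' @ 1: {3,4}
'a' @ 2: {1,2,5}  ✓accept
'b' @ 3: {3,4}
'c' @ 4: {1,2,5}  ✓accept
'c' @ 5: {}  — state set empty
rest 'c' ignored (set empty)
final: {}; accept 1 not in set

Answer: REJECT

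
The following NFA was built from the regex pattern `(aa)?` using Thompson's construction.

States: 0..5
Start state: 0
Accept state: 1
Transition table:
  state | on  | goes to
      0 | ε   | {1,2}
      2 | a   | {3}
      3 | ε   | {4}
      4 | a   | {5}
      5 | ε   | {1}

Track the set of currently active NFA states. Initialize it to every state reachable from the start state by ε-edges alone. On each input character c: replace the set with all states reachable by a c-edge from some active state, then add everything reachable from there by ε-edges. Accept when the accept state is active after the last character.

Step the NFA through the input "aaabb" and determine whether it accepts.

Answer: REJECT

Trace:
start: ε-closure({0}) = {0,1,2}
'a' @ 1: {3,4}
'a' @ 2: {1,5}  ✓accept
'a' @ 3: {}  — no active states
rest 'bb' ignored (set empty)
end set {} — state 1 not in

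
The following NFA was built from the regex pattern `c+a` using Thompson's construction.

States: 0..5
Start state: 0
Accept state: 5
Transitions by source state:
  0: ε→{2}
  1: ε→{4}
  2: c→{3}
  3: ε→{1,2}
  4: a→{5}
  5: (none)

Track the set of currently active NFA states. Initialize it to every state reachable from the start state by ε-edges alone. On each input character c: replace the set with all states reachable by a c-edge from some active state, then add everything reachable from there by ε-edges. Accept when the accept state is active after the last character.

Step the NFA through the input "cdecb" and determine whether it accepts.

start: ε-closure({0}) = {0,2}
'c' @ 1: {1,2,3,4}
'd' @ 2: {}  — state set empty
rest 'ecb' ignored (set empty)
end set {} — state 5 not in

Answer: REJECT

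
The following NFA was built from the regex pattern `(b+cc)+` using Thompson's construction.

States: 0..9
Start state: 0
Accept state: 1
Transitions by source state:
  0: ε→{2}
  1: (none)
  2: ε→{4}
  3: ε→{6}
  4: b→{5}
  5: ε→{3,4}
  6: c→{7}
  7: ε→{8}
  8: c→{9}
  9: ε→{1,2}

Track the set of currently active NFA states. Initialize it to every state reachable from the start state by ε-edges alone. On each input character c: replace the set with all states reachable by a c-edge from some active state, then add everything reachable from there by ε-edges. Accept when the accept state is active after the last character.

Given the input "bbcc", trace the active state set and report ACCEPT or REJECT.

start: ε-closure({0}) = {0,2,4}
'b' @ 1: {3,4,5,6}
'b' @ 2: {3,4,5,6}
'c' @ 3: {7,8}
'c' @ 4: {1,2,4,9}  [accepting]
end set {1,2,4,9} — state 1 in

Answer: ACCEPT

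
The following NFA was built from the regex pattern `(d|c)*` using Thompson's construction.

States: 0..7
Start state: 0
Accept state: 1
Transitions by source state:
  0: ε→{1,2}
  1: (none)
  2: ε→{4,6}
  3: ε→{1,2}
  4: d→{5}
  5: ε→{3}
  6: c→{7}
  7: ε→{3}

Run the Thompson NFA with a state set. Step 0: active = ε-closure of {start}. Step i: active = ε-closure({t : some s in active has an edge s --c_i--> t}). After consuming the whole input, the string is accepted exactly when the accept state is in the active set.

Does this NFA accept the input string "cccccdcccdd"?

S₀ = ε-closure({0}) = {0,1,2,4,6}
'c' @ 1: {1,2,3,4,6,7}  ✓accept
'c' @ 2: {1,2,3,4,6,7}  ✓accept
'c' @ 3: {1,2,3,4,6,7}  ✓accept
'c' @ 4: {1,2,3,4,6,7}  ✓accept
'c' @ 5: {1,2,3,4,6,7}  ✓accept
'd' @ 6: {1,2,3,4,5,6}  ✓accept
'c' @ 7: {1,2,3,4,6,7}  ✓accept
'c' @ 8: {1,2,3,4,6,7}  ✓accept
'c' @ 9: {1,2,3,4,6,7}  ✓accept
'd' @ 10: {1,2,3,4,5,6}  ✓accept
'd' @ 11: {1,2,3,4,5,6}  ✓accept
final: {1,2,3,4,5,6}; accept 1 in set

Answer: ACCEPT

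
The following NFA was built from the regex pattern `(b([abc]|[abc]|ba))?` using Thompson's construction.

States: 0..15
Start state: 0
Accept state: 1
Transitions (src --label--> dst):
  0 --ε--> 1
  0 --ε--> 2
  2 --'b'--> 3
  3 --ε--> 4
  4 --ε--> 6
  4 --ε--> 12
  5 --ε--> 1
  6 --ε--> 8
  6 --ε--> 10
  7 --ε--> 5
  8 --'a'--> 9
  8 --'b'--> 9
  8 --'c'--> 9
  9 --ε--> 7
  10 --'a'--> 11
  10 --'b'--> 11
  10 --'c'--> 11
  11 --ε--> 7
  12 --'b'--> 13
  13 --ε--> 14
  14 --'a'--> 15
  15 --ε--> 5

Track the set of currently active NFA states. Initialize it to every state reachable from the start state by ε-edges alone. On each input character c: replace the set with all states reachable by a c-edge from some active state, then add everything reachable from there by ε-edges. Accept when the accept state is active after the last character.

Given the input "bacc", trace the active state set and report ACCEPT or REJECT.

Answer: REJECT

Steps:
start: ε-closure({0}) = {0,1,2}
'b' @ 1: {3,4,6,8,10,12}
'a' @ 2: {1,5,7,9,11}  (accept∈set)
'c' @ 3: {}  — no active states
rest 'c' ignored (set empty)
final: {}; accept 1 not in set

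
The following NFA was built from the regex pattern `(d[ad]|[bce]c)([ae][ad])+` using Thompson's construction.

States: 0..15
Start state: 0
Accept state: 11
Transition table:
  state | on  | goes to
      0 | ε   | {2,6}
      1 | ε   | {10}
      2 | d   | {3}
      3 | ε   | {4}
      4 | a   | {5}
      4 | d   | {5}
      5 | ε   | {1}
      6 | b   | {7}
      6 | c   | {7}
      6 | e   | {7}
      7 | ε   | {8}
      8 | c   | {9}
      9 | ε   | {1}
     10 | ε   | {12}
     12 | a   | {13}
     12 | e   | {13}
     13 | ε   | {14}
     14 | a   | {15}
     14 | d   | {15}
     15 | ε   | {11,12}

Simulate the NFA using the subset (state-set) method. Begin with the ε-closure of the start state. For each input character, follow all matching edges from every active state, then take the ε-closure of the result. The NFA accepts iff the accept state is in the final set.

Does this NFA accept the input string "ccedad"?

Answer: ACCEPT

Steps:
initial (ε-close {0}): {0,2,6}
'c' @ 1: {7,8}
'c' @ 2: {1,9,10,12}
'e' @ 3: {13,14}
'd' @ 4: {11,12,15}  ✓accept
'a' @ 5: {13,14}
'd' @ 6: {11,12,15}  ✓accept
final: {11,12,15}; accept 11 in set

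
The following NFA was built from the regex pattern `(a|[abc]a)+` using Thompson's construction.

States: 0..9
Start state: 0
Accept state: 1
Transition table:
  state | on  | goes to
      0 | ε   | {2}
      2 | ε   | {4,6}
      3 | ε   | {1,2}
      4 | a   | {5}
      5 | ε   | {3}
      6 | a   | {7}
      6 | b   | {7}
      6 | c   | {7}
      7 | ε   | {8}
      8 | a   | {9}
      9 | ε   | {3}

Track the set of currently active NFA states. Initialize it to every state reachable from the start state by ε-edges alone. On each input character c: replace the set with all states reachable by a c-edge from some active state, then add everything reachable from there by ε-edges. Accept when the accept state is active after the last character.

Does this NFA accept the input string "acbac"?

Answer: REJECT

Steps:
initial (ε-close {0}): {0,2,4,6}
'a' @ 1: {1,2,3,4,5,6,7,8}  ✓accept
'c' @ 2: {7,8}
'b' @ 3: {}  — dead — no transitions
rest 'ac' ignored (set empty)
end set {} — state 1 not in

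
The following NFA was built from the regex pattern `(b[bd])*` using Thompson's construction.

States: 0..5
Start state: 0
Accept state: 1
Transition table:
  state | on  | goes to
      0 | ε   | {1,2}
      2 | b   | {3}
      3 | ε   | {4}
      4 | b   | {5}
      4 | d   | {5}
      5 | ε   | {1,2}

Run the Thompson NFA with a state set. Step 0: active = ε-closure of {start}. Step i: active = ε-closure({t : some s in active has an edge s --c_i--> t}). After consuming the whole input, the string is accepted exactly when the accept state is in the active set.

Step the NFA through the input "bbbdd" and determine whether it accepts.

initial (ε-close {0}): {0,1,2}
'b' @ 1: {3,4}
'b' @ 2: {1,2,5}  (accept∈set)
'b' @ 3: {3,4}
'd' @ 4: {1,2,5}  (accept∈set)
'd' @ 5: {}  — no active states
after full input: {}  (accept=1 not in)

Answer: REJECT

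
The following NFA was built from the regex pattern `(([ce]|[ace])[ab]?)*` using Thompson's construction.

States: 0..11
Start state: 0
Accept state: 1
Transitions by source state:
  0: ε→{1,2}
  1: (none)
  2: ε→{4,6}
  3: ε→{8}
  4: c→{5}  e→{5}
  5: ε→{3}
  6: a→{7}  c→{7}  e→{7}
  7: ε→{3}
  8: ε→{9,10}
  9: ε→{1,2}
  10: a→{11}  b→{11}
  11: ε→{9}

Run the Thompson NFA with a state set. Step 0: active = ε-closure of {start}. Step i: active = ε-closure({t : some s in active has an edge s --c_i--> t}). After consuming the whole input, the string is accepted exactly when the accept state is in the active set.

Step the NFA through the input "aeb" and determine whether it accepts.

start: ε-closure({0}) = {0,1,2,4,6}
'a' @ 1: {1,2,3,4,6,7,8,9,10}  ✓accept
'e' @ 2: {1,2,3,4,5,6,7,8,9,10}  ✓accept
'b' @ 3: {1,2,4,6,9,11}  ✓accept
final: {1,2,4,6,9,11}; accept 1 in set

Answer: ACCEPT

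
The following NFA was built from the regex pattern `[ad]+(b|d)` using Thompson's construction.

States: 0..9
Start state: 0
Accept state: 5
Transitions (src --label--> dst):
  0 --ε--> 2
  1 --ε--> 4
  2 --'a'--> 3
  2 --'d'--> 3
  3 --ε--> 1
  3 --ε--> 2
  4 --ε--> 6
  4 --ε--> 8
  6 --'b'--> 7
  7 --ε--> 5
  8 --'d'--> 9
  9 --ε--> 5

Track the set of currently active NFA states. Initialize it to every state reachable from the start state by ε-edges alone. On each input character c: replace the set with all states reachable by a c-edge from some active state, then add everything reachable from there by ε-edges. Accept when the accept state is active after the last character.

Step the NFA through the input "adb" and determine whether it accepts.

Answer: ACCEPT

Steps:
S₀ = ε-closure({0}) = {0,2}
'a' @ 1: {1,2,3,4,6,8}
'd' @ 2: {1,2,3,4,5,6,8,9}  [accepting]
'b' @ 3: {5,7}  [accepting]
after full input: {5,7}  (accept=5 in)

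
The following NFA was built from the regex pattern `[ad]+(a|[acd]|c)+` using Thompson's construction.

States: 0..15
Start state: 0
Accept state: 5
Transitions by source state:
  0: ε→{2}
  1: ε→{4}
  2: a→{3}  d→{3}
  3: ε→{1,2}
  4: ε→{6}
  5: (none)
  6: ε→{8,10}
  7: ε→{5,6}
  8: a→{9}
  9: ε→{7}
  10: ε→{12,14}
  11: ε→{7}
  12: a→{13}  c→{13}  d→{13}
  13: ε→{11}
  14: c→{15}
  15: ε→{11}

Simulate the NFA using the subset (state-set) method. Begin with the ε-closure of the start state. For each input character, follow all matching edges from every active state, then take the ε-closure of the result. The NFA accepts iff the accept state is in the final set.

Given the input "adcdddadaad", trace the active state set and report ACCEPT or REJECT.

S₀ = ε-closure({0}) = {0,2}
'a' @ 1: {1,2,3,4,6,8,10,12,14}
'd' @ 2: {1,2,3,4,5,6,7,8,10,11,12,13,14}  ✓accept
'c' @ 3: {5,6,7,8,10,11,12,13,14,15}  ✓accept
'd' @ 4: {5,6,7,8,10,11,12,13,14}  ✓accept
'd' @ 5: {5,6,7,8,10,11,12,13,14}  ✓accept
'd' @ 6: {5,6,7,8,10,11,12,13,14}  ✓accept
'a' @ 7: {5,6,7,8,9,10,11,12,13,14}  ✓accept
'd' @ 8: {5,6,7,8,10,11,12,13,14}  ✓accept
'a' @ 9: {5,6,7,8,9,10,11,12,13,14}  ✓accept
'a' @ 10: {5,6,7,8,9,10,11,12,13,14}  ✓accept
'd' @ 11: {5,6,7,8,10,11,12,13,14}  ✓accept
final: {5,6,7,8,10,11,12,13,14}; accept 5 in set

Answer: ACCEPT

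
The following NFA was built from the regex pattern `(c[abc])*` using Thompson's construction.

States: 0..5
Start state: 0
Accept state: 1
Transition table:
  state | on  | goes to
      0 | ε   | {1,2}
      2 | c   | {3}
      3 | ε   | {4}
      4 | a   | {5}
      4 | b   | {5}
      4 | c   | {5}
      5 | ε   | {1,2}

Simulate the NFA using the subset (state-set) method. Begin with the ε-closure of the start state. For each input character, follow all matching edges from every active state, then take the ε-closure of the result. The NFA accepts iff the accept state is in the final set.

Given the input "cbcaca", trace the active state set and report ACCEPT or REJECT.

Answer: ACCEPT

Derivation:
S₀ = ε-closure({0}) = {0,1,2}
'c' @ 1: {3,4}
'b' @ 2: {1,2,5}  ✓accept
'c' @ 3: {3,4}
'a' @ 4: {1,2,5}  ✓accept
'c' @ 5: {3,4}
'a' @ 6: {1,2,5}  ✓accept
end set {1,2,5} — state 1 in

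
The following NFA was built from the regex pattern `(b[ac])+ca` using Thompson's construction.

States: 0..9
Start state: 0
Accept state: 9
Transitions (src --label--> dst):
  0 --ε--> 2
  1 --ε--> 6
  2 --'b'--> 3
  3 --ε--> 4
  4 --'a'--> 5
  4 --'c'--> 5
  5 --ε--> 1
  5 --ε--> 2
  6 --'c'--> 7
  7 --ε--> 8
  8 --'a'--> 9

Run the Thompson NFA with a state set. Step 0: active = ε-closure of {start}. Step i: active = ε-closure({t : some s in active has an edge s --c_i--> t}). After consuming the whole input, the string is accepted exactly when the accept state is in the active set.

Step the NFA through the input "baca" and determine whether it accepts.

start: ε-closure({0}) = {0,2}
'b' @ 1: {3,4}
'a' @ 2: {1,2,5,6}
'c' @ 3: {7,8}
'a' @ 4: {9}  ✓accept
after full input: {9}  (accept=9 in)

Answer: ACCEPT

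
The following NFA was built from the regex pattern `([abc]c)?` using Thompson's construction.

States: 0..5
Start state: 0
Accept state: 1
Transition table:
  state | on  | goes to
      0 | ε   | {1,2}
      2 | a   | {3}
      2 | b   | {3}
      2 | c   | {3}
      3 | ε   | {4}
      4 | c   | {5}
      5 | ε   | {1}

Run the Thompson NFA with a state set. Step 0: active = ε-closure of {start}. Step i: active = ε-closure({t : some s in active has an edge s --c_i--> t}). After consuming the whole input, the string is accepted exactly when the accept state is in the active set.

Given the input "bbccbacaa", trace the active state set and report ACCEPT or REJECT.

S₀ = ε-closure({0}) = {0,1,2}
'b' @ 1: {3,4}
'b' @ 2: {}  — dead — no transitions
rest 'ccbacaa' ignored (set empty)
final: {}; accept 1 not in set

Answer: REJECT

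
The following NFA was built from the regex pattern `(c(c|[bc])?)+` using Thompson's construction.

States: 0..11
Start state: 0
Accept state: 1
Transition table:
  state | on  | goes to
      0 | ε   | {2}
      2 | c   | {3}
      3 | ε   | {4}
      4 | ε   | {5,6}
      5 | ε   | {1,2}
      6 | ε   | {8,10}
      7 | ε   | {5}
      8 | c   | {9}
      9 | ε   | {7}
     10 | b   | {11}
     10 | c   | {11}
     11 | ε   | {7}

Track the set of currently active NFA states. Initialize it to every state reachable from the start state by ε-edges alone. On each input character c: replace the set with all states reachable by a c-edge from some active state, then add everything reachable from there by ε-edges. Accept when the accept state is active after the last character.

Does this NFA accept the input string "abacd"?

Answer: REJECT

Trace:
initial (ε-close {0}): {0,2}
'a' @ 1: {}  — no active states
rest 'bacd' ignored (set empty)
after full input: {}  (accept=1 not in)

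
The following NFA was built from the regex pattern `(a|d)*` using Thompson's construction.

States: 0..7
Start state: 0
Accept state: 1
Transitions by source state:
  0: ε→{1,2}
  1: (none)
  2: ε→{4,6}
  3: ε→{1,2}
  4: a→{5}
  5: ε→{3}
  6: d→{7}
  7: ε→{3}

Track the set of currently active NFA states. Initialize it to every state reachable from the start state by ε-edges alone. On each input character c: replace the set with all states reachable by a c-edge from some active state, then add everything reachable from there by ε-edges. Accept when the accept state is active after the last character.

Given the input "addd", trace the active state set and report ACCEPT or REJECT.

Answer: ACCEPT

Steps:
start: ε-closure({0}) = {0,1,2,4,6}
'a' @ 1: {1,2,3,4,5,6}  (accept∈set)
'd' @ 2: {1,2,3,4,6,7}  (accept∈set)
'd' @ 3: {1,2,3,4,6,7}  (accept∈set)
'd' @ 4: {1,2,3,4,6,7}  (accept∈set)
after full input: {1,2,3,4,6,7}  (accept=1 in)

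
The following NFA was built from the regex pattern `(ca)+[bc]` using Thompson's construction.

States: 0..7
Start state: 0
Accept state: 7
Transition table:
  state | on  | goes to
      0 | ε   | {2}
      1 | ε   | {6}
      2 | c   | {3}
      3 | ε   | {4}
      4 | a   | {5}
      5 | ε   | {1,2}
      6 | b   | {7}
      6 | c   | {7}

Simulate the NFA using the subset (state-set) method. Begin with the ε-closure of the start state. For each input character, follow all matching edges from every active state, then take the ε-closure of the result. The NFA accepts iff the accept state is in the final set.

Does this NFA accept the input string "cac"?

start: ε-closure({0}) = {0,2}
'c' @ 1: {3,4}
'a' @ 2: {1,2,5,6}
'c' @ 3: {3,4,7}  ✓accept
after full input: {3,4,7}  (accept=7 in)

Answer: ACCEPT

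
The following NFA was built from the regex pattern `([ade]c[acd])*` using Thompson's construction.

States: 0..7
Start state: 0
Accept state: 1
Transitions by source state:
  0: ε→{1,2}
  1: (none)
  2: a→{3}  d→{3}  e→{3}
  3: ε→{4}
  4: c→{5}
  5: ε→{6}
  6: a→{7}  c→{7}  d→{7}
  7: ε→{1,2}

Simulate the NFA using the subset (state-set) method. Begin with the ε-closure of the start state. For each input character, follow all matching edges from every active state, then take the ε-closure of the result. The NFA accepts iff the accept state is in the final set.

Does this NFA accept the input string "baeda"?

initial (ε-close {0}): {0,1,2}
'b' @ 1: {}  — state set empty
rest 'aeda' ignored (set empty)
after full input: {}  (accept=1 not in)

Answer: REJECT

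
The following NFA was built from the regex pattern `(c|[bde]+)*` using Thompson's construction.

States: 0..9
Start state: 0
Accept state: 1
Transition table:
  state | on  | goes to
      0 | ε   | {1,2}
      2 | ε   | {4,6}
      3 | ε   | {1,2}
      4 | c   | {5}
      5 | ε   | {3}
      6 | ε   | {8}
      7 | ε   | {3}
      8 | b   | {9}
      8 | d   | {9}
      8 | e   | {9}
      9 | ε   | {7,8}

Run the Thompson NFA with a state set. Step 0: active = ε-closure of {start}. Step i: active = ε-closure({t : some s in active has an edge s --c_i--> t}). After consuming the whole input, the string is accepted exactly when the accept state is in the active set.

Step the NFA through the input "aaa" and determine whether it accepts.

S₀ = ε-closure({0}) = {0,1,2,4,6,8}
'a' @ 1: {}  — state set empty
rest 'aa' ignored (set empty)
end set {} — state 1 not in

Answer: REJECT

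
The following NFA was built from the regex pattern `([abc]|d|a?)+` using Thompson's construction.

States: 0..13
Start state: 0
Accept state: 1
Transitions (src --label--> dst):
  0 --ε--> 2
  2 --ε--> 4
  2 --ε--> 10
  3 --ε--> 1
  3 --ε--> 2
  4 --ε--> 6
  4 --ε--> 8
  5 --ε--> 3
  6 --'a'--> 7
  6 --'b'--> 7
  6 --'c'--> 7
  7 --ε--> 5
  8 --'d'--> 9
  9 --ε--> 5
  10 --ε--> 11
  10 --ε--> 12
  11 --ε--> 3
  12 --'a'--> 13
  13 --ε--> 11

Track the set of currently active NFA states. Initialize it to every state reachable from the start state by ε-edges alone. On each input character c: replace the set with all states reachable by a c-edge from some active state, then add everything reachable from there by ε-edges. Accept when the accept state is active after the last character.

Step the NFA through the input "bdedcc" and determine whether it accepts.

Answer: REJECT

Trace:
initial (ε-close {0}): {0,1,2,3,4,6,8,10,11,12}
'b' @ 1: {1,2,3,4,5,6,7,8,10,11,12}  (accept∈set)
'd' @ 2: {1,2,3,4,5,6,8,9,10,11,12}  (accept∈set)
'e' @ 3: {}  — state set empty
rest 'dcc' ignored (set empty)
after full input: {}  (accept=1 not in)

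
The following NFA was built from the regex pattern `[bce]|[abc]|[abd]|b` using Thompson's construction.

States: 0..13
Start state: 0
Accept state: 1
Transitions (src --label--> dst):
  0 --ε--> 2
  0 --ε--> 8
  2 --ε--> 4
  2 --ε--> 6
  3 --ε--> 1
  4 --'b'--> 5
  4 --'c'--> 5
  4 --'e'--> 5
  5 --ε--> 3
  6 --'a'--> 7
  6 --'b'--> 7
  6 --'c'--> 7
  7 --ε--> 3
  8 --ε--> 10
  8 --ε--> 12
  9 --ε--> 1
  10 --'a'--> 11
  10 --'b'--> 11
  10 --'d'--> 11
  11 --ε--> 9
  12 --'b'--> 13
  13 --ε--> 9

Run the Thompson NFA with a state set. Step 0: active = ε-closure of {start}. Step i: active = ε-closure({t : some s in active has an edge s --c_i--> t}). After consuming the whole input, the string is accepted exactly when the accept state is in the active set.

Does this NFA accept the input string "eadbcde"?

Answer: REJECT

Derivation:
initial (ε-close {0}): {0,2,4,6,8,10,12}
'e' @ 1: {1,3,5}  (accept∈set)
'a' @ 2: {}  — state set empty
rest 'dbcde' ignored (set empty)
end set {} — state 1 not in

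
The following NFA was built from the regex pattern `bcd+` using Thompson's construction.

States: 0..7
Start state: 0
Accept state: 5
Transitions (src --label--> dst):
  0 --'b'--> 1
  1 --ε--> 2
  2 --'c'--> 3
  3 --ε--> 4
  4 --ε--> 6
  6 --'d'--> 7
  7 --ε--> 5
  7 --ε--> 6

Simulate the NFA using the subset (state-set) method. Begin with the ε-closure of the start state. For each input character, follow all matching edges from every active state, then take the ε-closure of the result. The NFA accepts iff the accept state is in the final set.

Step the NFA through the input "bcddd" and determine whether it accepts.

initial (ε-close {0}): {0}
'b' @ 1: {1,2}
'c' @ 2: {3,4,6}
'd' @ 3: {5,6,7}  [accepting]
'd' @ 4: {5,6,7}  [accepting]
'd' @ 5: {5,6,7}  [accepting]
after full input: {5,6,7}  (accept=5 in)

Answer: ACCEPT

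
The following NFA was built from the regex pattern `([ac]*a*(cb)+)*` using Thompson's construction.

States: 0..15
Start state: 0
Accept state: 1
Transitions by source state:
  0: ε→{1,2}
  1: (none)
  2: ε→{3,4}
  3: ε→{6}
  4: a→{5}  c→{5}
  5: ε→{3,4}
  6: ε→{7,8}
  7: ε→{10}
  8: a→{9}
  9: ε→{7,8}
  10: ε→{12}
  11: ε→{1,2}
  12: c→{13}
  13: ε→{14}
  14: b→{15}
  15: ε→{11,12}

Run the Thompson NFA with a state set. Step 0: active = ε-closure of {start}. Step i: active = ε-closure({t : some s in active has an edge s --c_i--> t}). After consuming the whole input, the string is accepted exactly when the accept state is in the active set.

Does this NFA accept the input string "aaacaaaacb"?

S₀ = ε-closure({0}) = {0,1,2,3,4,6,7,8,10,12}
'a' @ 1: {3,4,5,6,7,8,9,10,12}
'a' @ 2: {3,4,5,6,7,8,9,10,12}
'a' @ 3: {3,4,5,6,7,8,9,10,12}
'c' @ 4: {3,4,5,6,7,8,10,12,13,14}
'a' @ 5: {3,4,5,6,7,8,9,10,12}
'a' @ 6: {3,4,5,6,7,8,9,10,12}
'a' @ 7: {3,4,5,6,7,8,9,10,12}
'a' @ 8: {3,4,5,6,7,8,9,10,12}
'c' @ 9: {3,4,5,6,7,8,10,12,13,14}
'b' @ 10: {1,2,3,4,6,7,8,10,11,12,15}  [accepting]
end set {1,2,3,4,6,7,8,10,11,12,15} — state 1 in

Answer: ACCEPT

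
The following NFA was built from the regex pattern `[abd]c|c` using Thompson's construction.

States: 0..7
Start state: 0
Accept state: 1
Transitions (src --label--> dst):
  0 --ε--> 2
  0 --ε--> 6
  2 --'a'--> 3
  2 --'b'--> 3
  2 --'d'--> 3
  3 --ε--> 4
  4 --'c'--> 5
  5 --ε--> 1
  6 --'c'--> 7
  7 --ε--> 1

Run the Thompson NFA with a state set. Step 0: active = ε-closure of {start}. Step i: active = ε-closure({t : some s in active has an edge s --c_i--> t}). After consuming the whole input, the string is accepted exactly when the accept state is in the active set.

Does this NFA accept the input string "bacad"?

Answer: REJECT

Steps:
S₀ = ε-closure({0}) = {0,2,6}
'b' @ 1: {3,4}
'a' @ 2: {}  — state set empty
rest 'cad' ignored (set empty)
end set {} — state 1 not in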